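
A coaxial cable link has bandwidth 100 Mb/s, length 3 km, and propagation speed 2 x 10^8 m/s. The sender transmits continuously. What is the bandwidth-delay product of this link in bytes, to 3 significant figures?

Propagation delay = 3000 / 200000000 = 1.5e-05 s.
BDP = R × t_prop = 100000000 × 1.5e-05 = 1500 bits.
In bytes: 1500/8 = 188 bytes.

188 bytes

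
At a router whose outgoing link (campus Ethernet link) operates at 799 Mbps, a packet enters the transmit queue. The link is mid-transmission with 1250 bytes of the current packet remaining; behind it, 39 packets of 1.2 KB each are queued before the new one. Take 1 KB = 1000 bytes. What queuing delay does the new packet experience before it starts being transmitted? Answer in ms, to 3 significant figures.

Each queued packet: L/R = 9600/799000000 = 0.012015 ms.
39 queued → 0.468586 ms.
Plus remaining 10000 bits of current packet: 0.0125156 ms.
Queuing delay = 0.481 ms.

0.481 ms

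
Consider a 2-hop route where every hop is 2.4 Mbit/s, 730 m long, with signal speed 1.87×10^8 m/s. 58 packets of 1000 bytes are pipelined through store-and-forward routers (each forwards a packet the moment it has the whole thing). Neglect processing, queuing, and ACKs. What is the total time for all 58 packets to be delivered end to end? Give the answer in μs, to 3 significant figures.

197000 μs

Per-hop transmission t_tx = L/R = 8000/2400000 = 3333.33 μs.
Per-hop propagation t_prop = 730/187000000 = 3.90374 μs.
Pipeline fill: first packet needs 2·t_tx to clear all hops; remaining 57 packets each add one t_tx.
Total = (2+58-1)·t_tx + 2·t_prop = 59·3333.33 + 2·3.90374 = 197000 μs.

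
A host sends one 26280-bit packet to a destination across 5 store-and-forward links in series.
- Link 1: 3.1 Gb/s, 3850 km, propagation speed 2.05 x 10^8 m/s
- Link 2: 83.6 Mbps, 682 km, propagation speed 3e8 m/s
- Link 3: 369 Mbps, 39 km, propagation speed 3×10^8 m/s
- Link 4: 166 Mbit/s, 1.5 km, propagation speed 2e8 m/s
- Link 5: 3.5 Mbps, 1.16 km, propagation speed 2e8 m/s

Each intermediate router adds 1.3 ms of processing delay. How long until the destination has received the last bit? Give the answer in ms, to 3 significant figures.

34.5 ms

Transmission delays (L/R per hop): 0.00847742, 0.314354, 0.0712195, 0.158313, 7.50857 ms; sum = 8.06094 ms.
Propagation delays (d/s per hop): 18.7805, 2.27333, 0.13, 0.0075, 0.0058 ms; sum = 21.1971 ms.
Processing at 4 router(s): 4 × 1.3 ms = 5.2 ms.
End-to-end = 34.5 ms.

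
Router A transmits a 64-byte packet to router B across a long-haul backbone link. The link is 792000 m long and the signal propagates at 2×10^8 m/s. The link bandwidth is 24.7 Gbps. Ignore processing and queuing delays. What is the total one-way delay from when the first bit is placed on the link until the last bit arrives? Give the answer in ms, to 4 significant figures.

L = 64 × 8 = 512 bits.
Transmission delay = L/R = 512 / 24700000000 = 2.07287e-05 ms.
Propagation delay = d/s = 792000 m / 200000000 m/s = 3.96 ms.
Total = 3.960 ms.

3.960 ms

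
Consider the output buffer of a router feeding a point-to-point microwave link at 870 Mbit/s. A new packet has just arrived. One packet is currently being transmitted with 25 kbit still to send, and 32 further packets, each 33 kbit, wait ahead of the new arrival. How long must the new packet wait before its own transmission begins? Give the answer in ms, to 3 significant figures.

Each queued packet: L/R = 33000/870000000 = 0.037931 ms.
32 queued → 1.21379 ms.
Plus remaining 25000 bits of current packet: 0.0287356 ms.
Queuing delay = 1.24 ms.

1.24 ms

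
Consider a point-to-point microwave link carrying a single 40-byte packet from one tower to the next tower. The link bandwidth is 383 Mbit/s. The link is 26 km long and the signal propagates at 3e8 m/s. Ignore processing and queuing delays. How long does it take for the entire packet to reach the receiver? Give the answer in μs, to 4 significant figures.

L = 40 × 8 = 320 bits.
Transmission delay = L/R = 320 / 383000000 = 0.835509 μs.
Propagation delay = d/s = 26000 m / 300000000 m/s = 86.6667 μs.
Total = 87.50 μs.

87.50 μs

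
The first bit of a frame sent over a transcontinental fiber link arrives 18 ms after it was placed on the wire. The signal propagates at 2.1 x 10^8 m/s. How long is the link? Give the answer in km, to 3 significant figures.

3780 km

d = s × t_prop = 210000000 × 0.018 = 3780 km.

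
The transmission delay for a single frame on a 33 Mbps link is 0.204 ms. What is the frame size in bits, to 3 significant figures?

L = R × t_tx = 33000000 b/s × 0.000204 s = 6732 bits.

6730 bits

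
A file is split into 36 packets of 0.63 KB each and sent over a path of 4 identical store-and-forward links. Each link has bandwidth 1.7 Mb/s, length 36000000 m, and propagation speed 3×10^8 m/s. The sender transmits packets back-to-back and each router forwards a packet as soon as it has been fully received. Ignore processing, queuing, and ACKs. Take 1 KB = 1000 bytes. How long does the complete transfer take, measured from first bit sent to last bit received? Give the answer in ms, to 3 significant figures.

Per-hop transmission t_tx = L/R = 5040/1700000 = 2.96471 ms.
Per-hop propagation t_prop = 36000000/300000000 = 120 ms.
Pipeline fill: first packet needs 4·t_tx to clear all hops; remaining 35 packets each add one t_tx.
Total = (4+36-1)·t_tx + 4·t_prop = 39·2.96471 + 4·120 = 596 ms.

596 ms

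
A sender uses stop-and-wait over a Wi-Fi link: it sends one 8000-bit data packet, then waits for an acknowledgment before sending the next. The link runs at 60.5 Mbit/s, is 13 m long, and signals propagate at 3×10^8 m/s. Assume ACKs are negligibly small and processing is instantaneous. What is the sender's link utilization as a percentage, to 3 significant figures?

99.9 %

t_tx = L/R = 8000/60500000 = 0.000132231 s.
t_prop = 13/300000000 = 4.33333e-08 s; RTT = 8.66667e-08 s.
Cycle = t_tx + RTT = 0.000132318 s.
Utilization = t_tx / cycle = 0.000132231/0.000132318 = 99.9 %.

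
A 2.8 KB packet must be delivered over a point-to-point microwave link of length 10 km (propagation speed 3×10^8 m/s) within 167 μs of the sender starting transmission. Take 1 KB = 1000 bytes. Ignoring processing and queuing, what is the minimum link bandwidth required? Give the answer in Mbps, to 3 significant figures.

L = 22400 bits.
Propagation delay = 10000 / 300000000 = 33.3333 μs.
Transmission budget = 167 − 33.3333 = 133.667 μs.
R ≥ L / t_tx = 22400 bits / 0.000133667 s = 168 Mbps.

168 Mbps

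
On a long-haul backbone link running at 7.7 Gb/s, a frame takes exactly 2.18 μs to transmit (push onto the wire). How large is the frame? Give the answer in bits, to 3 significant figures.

16800 bits

L = R × t_tx = 7700000000 b/s × 2.18e-06 s = 16786 bits.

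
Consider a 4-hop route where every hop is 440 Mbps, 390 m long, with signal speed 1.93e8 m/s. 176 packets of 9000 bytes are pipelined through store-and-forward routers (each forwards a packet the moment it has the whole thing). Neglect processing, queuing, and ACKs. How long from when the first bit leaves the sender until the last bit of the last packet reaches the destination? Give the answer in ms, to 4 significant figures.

29.30 ms

Per-hop transmission t_tx = L/R = 72000/440000000 = 0.163636 ms.
Per-hop propagation t_prop = 390/193000000 = 0.00202073 ms.
Pipeline fill: first packet needs 4·t_tx to clear all hops; remaining 175 packets each add one t_tx.
Total = (4+176-1)·t_tx + 4·t_prop = 179·0.163636 + 4·0.00202073 = 29.30 ms.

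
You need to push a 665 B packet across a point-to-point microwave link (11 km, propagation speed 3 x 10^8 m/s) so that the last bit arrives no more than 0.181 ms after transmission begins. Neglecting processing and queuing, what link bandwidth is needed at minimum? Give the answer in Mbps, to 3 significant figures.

L = 5320 bits.
Propagation delay = 11000 / 300000000 = 0.0366667 ms.
Transmission budget = 0.181 − 0.0366667 = 0.144333 ms.
R ≥ L / t_tx = 5320 bits / 0.000144333 s = 36.9 Mbps.

36.9 Mbps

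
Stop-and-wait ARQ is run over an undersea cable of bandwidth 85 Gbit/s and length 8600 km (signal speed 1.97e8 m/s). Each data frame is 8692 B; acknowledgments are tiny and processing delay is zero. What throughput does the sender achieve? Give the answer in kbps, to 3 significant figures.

t_tx = L/R = 69536/85000000000 = 8.18071e-07 s.
t_prop = 8600000/197000000 = 0.0436548 s; RTT = 0.0873096 s.
Cycle = t_tx + RTT = 0.0873105 s.
Throughput = L / cycle = 69536 / 0.0873105 = 796 kbps.

796 kbps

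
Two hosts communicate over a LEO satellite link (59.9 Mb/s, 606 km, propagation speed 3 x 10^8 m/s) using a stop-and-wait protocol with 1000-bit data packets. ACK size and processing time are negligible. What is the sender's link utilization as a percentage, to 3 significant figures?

0.412 %

t_tx = L/R = 1000/59900000 = 1.66945e-05 s.
t_prop = 606000/300000000 = 0.00202 s; RTT = 0.00404 s.
Cycle = t_tx + RTT = 0.00405669 s.
Utilization = t_tx / cycle = 1.66945e-05/0.00405669 = 0.412 %.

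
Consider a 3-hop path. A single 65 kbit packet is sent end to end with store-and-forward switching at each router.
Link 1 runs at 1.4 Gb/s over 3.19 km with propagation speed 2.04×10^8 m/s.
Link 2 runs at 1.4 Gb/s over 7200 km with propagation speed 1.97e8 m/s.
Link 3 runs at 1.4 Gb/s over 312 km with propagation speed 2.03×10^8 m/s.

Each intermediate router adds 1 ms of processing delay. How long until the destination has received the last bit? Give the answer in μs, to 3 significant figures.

40200 μs

L = 65000 bits.
Transmission delay per hop = L/R = 65000/1400000000 = 46.4286 μs; 3 hops → 139.286 μs.
Propagation delays (d/s per hop): 15.6373, 36548.2, 1536.95 μs; sum = 38100.8 μs.
Processing at 2 router(s): 2 × 1 ms = 2000 μs.
End-to-end = 40200 μs.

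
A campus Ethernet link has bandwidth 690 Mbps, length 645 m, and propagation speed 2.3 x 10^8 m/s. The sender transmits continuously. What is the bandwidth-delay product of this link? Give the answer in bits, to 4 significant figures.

Propagation delay = 645 / 2.3e+08 = 2.80435e-06 s.
BDP = R × t_prop = 690000000 × 2.80435e-06 = 1935 bits.

1935 bits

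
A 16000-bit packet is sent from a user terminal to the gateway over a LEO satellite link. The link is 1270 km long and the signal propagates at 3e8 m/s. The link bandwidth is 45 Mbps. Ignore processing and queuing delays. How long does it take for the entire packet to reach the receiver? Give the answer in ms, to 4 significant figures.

4.589 ms

Transmission delay = L/R = 16000 / 45000000 = 0.355556 ms.
Propagation delay = d/s = 1270000 m / 300000000 m/s = 4.23333 ms.
Total = 4.589 ms.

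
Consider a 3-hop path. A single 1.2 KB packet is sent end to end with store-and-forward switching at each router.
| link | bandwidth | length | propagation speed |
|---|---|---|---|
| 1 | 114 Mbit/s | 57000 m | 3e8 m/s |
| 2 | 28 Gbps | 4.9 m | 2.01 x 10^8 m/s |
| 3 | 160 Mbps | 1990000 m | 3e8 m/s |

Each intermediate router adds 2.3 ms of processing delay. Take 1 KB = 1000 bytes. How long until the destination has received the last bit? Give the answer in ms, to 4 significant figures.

11.57 ms

L = 9600 bits.
Transmission delays (L/R per hop): 0.0842105, 0.000342857, 0.06 ms; sum = 0.144553 ms.
Propagation delays (d/s per hop): 0.19, 2.43781e-05, 6.63333 ms; sum = 6.82336 ms.
Processing at 2 router(s): 2 × 2.3 ms = 4.6 ms.
End-to-end = 11.57 ms.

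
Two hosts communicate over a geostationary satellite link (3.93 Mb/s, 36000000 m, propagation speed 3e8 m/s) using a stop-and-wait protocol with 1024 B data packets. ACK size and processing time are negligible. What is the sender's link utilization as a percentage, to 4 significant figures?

t_tx = L/R = 8192/3930000 = 0.00208448 s.
t_prop = 36000000/300000000 = 0.12 s; RTT = 0.24 s.
Cycle = t_tx + RTT = 0.242084 s.
Utilization = t_tx / cycle = 0.00208448/0.242084 = 0.8611 %.

0.8611 %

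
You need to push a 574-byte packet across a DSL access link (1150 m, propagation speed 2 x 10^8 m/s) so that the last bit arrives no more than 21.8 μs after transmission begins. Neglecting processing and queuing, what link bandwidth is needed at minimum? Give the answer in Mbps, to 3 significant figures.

L = 4592 bits.
Propagation delay = 1150 / 200000000 = 5.75 μs.
Transmission budget = 21.8 − 5.75 = 16.05 μs.
R ≥ L / t_tx = 4592 bits / 1.605e-05 s = 286 Mbps.

286 Mbps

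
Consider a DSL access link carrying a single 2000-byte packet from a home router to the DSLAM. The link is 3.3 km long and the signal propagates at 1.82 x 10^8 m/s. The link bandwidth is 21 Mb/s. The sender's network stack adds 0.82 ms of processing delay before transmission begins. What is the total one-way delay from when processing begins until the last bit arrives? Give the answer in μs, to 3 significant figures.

1600 μs

L = 2000 × 8 = 16000 bits.
Transmission delay = L/R = 16000 / 21000000 = 761.905 μs.
Propagation delay = d/s = 3300 m / 182000000 m/s = 18.1319 μs.
Plus processing delay 0.82 ms = 820 μs.
Total = 1600 μs.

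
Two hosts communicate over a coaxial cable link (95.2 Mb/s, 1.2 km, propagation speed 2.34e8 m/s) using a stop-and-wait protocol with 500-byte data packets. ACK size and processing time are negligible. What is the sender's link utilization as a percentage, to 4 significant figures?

80.38 %

t_tx = L/R = 4000/95200000 = 4.20168e-05 s.
t_prop = 1200/234000000 = 5.12821e-06 s; RTT = 1.02564e-05 s.
Cycle = t_tx + RTT = 5.22732e-05 s.
Utilization = t_tx / cycle = 4.20168e-05/5.22732e-05 = 80.38 %.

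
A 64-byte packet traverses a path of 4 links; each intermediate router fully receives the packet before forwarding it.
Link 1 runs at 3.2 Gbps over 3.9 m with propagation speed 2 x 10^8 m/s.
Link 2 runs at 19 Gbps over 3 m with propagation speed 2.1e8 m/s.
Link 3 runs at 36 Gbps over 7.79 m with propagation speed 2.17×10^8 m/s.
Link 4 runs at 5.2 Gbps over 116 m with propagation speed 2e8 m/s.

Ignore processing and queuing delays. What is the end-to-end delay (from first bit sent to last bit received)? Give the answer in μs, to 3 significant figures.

L = 64 × 8 = 512 bits.
Transmission delays (L/R per hop): 0.16, 0.0269474, 0.0142222, 0.0984615 μs; sum = 0.299631 μs.
Propagation delays (d/s per hop): 0.0195, 0.0142857, 0.0358986, 0.58 μs; sum = 0.649684 μs.
End-to-end = 0.949 μs.

0.949 μs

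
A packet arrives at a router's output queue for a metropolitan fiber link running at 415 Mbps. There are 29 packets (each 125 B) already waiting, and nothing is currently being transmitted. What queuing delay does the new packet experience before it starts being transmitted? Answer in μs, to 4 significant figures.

Each queued packet: L/R = 1000/415000000 = 2.40964 μs.
29 queued → 69.8795 μs.
Queuing delay = 69.88 μs.

69.88 μs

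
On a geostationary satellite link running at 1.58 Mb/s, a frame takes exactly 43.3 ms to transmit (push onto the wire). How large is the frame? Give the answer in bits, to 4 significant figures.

68410 bits

L = R × t_tx = 1580000 b/s × 0.0433 s = 68414 bits.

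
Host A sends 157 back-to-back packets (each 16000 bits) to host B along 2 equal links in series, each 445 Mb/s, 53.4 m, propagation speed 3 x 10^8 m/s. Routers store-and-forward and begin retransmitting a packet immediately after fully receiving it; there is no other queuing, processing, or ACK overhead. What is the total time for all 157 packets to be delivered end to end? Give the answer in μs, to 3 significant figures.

5680 μs

Per-hop transmission t_tx = L/R = 16000/445000000 = 35.9551 μs.
Per-hop propagation t_prop = 53.4/300000000 = 0.178 μs.
Pipeline fill: first packet needs 2·t_tx to clear all hops; remaining 156 packets each add one t_tx.
Total = (2+157-1)·t_tx + 2·t_prop = 158·35.9551 + 2·0.178 = 5680 μs.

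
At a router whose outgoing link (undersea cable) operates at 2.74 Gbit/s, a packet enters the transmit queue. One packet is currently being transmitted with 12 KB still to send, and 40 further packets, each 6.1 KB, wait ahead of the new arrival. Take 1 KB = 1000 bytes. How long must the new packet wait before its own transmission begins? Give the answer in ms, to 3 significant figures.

0.747 ms

Each queued packet: L/R = 48800/2740000000 = 0.0178102 ms.
40 queued → 0.712409 ms.
Plus remaining 96000 bits of current packet: 0.0350365 ms.
Queuing delay = 0.747 ms.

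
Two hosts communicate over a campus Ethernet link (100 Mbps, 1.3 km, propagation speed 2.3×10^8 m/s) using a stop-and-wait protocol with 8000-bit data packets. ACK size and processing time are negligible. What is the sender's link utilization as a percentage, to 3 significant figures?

87.6 %

t_tx = L/R = 8000/100000000 = 8e-05 s.
t_prop = 1300/2.3e+08 = 5.65217e-06 s; RTT = 1.13043e-05 s.
Cycle = t_tx + RTT = 9.13043e-05 s.
Utilization = t_tx / cycle = 8e-05/9.13043e-05 = 87.6 %.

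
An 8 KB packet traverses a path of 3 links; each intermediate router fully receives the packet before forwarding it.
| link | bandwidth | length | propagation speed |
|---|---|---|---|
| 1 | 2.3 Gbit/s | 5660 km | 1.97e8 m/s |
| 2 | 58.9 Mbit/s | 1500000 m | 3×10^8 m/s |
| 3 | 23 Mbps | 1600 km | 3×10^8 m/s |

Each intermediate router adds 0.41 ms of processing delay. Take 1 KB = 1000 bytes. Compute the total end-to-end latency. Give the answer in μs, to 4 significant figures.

L = 64000 bits.
Transmission delays (L/R per hop): 27.8261, 1086.59, 2782.61 μs; sum = 3897.02 μs.
Propagation delays (d/s per hop): 28731, 5000, 5333.33 μs; sum = 39064.3 μs.
Processing at 2 router(s): 2 × 0.41 ms = 820 μs.
End-to-end = 43780 μs.

43780 μs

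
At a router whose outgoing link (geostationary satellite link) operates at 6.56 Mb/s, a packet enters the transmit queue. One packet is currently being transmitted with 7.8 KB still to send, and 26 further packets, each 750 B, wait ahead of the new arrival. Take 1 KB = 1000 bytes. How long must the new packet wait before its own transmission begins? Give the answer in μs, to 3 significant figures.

Each queued packet: L/R = 6000/6560000 = 914.634 μs.
26 queued → 23780.5 μs.
Plus remaining 62400 bits of current packet: 9512.2 μs.
Queuing delay = 33300 μs.

33300 μs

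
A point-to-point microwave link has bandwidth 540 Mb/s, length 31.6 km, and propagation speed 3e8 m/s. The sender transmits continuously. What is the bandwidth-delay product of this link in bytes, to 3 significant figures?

7110 bytes

Propagation delay = 31600 / 300000000 = 0.000105333 s.
BDP = R × t_prop = 540000000 × 0.000105333 = 56880 bits.
In bytes: 56880/8 = 7110 bytes.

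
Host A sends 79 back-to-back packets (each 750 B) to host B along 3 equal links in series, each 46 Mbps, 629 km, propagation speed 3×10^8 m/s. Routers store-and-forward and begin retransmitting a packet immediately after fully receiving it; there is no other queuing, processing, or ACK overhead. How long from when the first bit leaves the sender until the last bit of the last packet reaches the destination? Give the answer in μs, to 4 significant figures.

16860 μs

Per-hop transmission t_tx = L/R = 6000/46000000 = 130.435 μs.
Per-hop propagation t_prop = 629000/300000000 = 2096.67 μs.
Pipeline fill: first packet needs 3·t_tx to clear all hops; remaining 78 packets each add one t_tx.
Total = (3+79-1)·t_tx + 3·t_prop = 81·130.435 + 3·2096.67 = 16860 μs.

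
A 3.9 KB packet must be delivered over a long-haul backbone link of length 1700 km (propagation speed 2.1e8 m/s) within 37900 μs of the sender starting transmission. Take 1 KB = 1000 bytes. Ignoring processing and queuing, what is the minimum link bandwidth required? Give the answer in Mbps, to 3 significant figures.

L = 31200 bits.
Propagation delay = 1700000 / 210000000 = 8095.24 μs.
Transmission budget = 37900 − 8095.24 = 29804.8 μs.
R ≥ L / t_tx = 31200 bits / 0.0298048 s = 1.05 Mbps.

1.05 Mbps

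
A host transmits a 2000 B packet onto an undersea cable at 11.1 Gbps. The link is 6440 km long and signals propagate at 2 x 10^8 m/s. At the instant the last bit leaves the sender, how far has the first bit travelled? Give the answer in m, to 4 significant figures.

288.3 m

t_tx = L/R = 16000/11100000000 = 1.44144e-06 s.
Distance = s × t_tx = 200000000 × 1.44144e-06 = 288.3 m.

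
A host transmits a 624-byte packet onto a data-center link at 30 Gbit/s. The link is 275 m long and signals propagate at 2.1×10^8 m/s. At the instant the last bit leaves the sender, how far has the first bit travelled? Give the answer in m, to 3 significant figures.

34.9 m

t_tx = L/R = 4992/30000000000 = 1.664e-07 s.
Distance = s × t_tx = 210000000 × 1.664e-07 = 34.9 m.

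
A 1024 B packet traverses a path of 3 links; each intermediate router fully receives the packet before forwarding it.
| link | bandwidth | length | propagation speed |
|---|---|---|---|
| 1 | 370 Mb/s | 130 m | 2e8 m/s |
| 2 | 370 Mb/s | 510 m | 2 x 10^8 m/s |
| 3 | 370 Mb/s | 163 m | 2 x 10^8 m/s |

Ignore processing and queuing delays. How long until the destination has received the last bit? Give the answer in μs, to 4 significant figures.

70.44 μs

L = 1024 × 8 = 8192 bits.
Transmission delay per hop = L/R = 8192/370000000 = 22.1405 μs; 3 hops → 66.4216 μs.
Propagation delays (d/s per hop): 0.65, 2.55, 0.815 μs; sum = 4.015 μs.
End-to-end = 70.44 μs.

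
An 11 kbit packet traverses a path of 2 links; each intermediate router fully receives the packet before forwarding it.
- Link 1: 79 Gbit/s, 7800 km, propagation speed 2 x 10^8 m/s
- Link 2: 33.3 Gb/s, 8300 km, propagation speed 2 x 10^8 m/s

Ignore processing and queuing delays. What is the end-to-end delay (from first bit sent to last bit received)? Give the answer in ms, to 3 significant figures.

L = 11000 bits.
Transmission delays (L/R per hop): 0.000139241, 0.00033033 ms; sum = 0.000469571 ms.
Propagation delays (d/s per hop): 39, 41.5 ms; sum = 80.5 ms.
End-to-end = 80.5 ms.

80.5 ms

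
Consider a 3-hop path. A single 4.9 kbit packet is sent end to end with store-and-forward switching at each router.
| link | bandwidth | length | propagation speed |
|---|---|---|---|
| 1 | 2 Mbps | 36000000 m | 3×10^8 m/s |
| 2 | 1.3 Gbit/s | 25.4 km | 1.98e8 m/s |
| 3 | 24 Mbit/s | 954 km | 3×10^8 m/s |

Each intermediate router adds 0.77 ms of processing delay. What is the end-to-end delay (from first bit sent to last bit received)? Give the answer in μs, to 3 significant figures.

L = 4900 bits.
Transmission delays (L/R per hop): 2450, 3.76923, 204.167 μs; sum = 2657.94 μs.
Propagation delays (d/s per hop): 120000, 128.283, 3180 μs; sum = 123308 μs.
Processing at 2 router(s): 2 × 0.77 ms = 1540 μs.
End-to-end = 128000 μs.

128000 μs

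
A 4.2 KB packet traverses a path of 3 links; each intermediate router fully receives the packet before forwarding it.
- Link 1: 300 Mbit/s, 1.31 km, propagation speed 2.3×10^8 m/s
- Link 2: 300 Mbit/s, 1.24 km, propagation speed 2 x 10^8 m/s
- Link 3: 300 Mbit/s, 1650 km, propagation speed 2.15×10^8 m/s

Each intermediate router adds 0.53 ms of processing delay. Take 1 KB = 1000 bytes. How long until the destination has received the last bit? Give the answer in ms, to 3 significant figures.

L = 33600 bits.
Transmission delay per hop = L/R = 33600/300000000 = 0.112 ms; 3 hops → 0.336 ms.
Propagation delays (d/s per hop): 0.00569565, 0.0062, 7.67442 ms; sum = 7.68631 ms.
Processing at 2 router(s): 2 × 0.53 ms = 1.06 ms.
End-to-end = 9.08 ms.

9.08 ms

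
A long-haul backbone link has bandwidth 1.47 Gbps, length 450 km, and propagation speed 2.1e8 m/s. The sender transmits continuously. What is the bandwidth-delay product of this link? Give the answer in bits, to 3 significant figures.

Propagation delay = 450000 / 210000000 = 0.00214286 s.
BDP = R × t_prop = 1470000000 × 0.00214286 = 3150000 bits.

3150000 bits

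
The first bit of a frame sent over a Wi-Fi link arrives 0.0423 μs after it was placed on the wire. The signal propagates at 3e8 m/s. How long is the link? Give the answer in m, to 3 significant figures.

12.7 m

d = s × t_prop = 300000000 × 4.23e-08 = 12.7 m.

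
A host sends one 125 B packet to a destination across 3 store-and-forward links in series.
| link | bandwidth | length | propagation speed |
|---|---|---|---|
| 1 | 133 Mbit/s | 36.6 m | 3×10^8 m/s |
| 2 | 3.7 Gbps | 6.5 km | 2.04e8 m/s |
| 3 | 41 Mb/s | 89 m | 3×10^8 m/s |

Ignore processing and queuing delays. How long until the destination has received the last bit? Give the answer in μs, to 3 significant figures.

64.5 μs

L = 125 × 8 = 1000 bits.
Transmission delays (L/R per hop): 7.5188, 0.27027, 24.3902 μs; sum = 32.1793 μs.
Propagation delays (d/s per hop): 0.122, 31.8627, 0.296667 μs; sum = 32.2814 μs.
End-to-end = 64.5 μs.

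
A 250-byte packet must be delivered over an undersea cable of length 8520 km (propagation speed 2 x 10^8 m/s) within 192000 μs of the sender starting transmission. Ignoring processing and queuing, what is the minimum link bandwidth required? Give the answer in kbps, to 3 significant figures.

13.4 kbps

L = 2000 bits.
Propagation delay = 8520000 / 200000000 = 42600 μs.
Transmission budget = 192000 − 42600 = 149400 μs.
R ≥ L / t_tx = 2000 bits / 0.1494 s = 13.4 kbps.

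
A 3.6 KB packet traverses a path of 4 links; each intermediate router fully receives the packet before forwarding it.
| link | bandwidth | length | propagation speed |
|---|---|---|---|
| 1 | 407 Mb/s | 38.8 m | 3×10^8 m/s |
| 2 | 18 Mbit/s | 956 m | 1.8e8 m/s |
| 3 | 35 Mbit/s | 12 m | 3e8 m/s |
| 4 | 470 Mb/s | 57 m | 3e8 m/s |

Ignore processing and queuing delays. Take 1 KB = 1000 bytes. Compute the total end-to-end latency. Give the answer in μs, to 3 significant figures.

L = 28800 bits.
Transmission delays (L/R per hop): 70.7617, 1600, 822.857, 61.2766 μs; sum = 2554.9 μs.
Propagation delays (d/s per hop): 0.129333, 5.31111, 0.04, 0.19 μs; sum = 5.67044 μs.
End-to-end = 2560 μs.

2560 μs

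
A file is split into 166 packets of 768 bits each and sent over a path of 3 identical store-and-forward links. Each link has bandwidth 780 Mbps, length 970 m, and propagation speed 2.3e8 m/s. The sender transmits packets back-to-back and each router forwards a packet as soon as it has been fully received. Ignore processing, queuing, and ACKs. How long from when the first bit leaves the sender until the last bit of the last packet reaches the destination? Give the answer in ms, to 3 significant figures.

Per-hop transmission t_tx = L/R = 768/780000000 = 0.000984615 ms.
Per-hop propagation t_prop = 970/2.3e+08 = 0.00421739 ms.
Pipeline fill: first packet needs 3·t_tx to clear all hops; remaining 165 packets each add one t_tx.
Total = (3+166-1)·t_tx + 3·t_prop = 168·0.000984615 + 3·0.00421739 = 0.178 ms.

0.178 ms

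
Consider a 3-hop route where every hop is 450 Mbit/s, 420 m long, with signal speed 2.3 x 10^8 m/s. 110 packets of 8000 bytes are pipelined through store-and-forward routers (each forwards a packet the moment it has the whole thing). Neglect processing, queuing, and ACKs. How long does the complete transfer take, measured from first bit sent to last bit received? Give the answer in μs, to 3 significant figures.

15900 μs

Per-hop transmission t_tx = L/R = 64000/450000000 = 142.222 μs.
Per-hop propagation t_prop = 420/2.3e+08 = 1.82609 μs.
Pipeline fill: first packet needs 3·t_tx to clear all hops; remaining 109 packets each add one t_tx.
Total = (3+110-1)·t_tx + 3·t_prop = 112·142.222 + 3·1.82609 = 15900 μs.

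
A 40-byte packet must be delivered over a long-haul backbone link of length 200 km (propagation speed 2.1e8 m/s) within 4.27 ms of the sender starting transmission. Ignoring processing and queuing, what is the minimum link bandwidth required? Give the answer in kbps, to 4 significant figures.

L = 320 bits.
Propagation delay = 200000 / 210000000 = 0.952381 ms.
Transmission budget = 4.27 − 0.952381 = 3.31762 ms.
R ≥ L / t_tx = 320 bits / 0.00331762 s = 96.45 kbps.

96.45 kbps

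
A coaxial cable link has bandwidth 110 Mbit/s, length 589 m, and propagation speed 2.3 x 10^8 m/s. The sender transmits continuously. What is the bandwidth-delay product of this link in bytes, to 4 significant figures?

Propagation delay = 589 / 2.3e+08 = 2.56087e-06 s.
BDP = R × t_prop = 110000000 × 2.56087e-06 = 281.696 bits.
In bytes: 281.696/8 = 35.21 bytes.

35.21 bytes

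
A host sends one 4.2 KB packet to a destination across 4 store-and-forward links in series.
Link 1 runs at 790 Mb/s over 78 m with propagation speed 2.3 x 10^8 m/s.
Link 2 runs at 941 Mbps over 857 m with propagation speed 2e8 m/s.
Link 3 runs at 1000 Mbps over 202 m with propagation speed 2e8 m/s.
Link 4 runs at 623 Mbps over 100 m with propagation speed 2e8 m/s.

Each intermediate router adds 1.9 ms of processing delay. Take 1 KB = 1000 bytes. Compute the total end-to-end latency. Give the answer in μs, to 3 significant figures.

L = 33600 bits.
Transmission delays (L/R per hop): 42.5316, 35.7067, 33.6, 53.9326 μs; sum = 165.771 μs.
Propagation delays (d/s per hop): 0.33913, 4.285, 1.01, 0.5 μs; sum = 6.13413 μs.
Processing at 3 router(s): 3 × 1.9 ms = 5700 μs.
End-to-end = 5870 μs.

5870 μs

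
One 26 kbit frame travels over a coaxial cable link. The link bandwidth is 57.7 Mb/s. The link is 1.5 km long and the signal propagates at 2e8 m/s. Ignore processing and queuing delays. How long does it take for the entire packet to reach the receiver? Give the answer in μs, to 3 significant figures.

458 μs

L = 26000 bits.
Transmission delay = L/R = 26000 / 57700000 = 450.607 μs.
Propagation delay = d/s = 1500 m / 200000000 m/s = 7.5 μs.
Total = 458 μs.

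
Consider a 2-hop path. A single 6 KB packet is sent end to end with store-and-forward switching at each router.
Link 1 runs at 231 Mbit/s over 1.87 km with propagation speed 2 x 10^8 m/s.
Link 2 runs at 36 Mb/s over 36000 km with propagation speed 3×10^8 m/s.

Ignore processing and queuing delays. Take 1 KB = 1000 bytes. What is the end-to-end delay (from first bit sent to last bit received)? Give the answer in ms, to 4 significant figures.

121.6 ms

L = 48000 bits.
Transmission delays (L/R per hop): 0.207792, 1.33333 ms; sum = 1.54113 ms.
Propagation delays (d/s per hop): 0.00935, 120 ms; sum = 120.009 ms.
End-to-end = 121.6 ms.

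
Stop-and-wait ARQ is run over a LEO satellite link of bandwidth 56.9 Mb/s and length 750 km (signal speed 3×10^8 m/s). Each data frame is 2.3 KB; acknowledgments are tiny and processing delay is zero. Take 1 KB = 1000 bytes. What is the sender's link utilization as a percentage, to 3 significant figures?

6.07 %

t_tx = L/R = 18400/56900000 = 0.000323374 s.
t_prop = 750000/300000000 = 0.0025 s; RTT = 0.005 s.
Cycle = t_tx + RTT = 0.00532337 s.
Utilization = t_tx / cycle = 0.000323374/0.00532337 = 6.07 %.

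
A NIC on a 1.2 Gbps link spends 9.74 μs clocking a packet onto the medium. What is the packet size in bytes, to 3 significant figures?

1460 bytes

L = R × t_tx = 1200000000 b/s × 9.74e-06 s = 11688 bits.
In bytes: 11688 / 8 = 1460 bytes.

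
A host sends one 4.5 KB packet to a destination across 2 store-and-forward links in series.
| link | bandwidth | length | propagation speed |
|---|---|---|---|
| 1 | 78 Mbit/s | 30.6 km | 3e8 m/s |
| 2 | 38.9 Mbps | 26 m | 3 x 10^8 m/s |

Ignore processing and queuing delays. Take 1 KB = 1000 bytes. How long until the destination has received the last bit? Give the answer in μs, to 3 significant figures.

1490 μs

L = 36000 bits.
Transmission delays (L/R per hop): 461.538, 925.45 μs; sum = 1386.99 μs.
Propagation delays (d/s per hop): 102, 0.0866667 μs; sum = 102.087 μs.
End-to-end = 1490 μs.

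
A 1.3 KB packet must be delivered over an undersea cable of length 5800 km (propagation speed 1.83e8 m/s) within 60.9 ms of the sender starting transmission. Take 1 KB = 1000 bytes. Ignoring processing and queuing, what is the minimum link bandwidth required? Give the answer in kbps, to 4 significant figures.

356.1 kbps

L = 10400 bits.
Propagation delay = 5800000 / 183000000 = 31.694 ms.
Transmission budget = 60.9 − 31.694 = 29.206 ms.
R ≥ L / t_tx = 10400 bits / 0.029206 s = 356.1 kbps.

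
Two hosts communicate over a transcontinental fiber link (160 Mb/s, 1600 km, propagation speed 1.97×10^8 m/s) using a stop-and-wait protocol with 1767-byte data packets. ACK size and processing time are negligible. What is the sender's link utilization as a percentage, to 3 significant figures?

0.541 %

t_tx = L/R = 14136/160000000 = 8.835e-05 s.
t_prop = 1600000/197000000 = 0.00812183 s; RTT = 0.0162437 s.
Cycle = t_tx + RTT = 0.016332 s.
Utilization = t_tx / cycle = 8.835e-05/0.016332 = 0.541 %.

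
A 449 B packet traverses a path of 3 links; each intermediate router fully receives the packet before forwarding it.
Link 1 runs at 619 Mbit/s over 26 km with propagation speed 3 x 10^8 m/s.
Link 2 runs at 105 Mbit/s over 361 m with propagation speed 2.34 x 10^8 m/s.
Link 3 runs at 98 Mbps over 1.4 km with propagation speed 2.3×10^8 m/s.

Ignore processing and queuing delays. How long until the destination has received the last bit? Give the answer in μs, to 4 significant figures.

171.0 μs

L = 449 × 8 = 3592 bits.
Transmission delays (L/R per hop): 5.80291, 34.2095, 36.6531 μs; sum = 76.6655 μs.
Propagation delays (d/s per hop): 86.6667, 1.54274, 6.08696 μs; sum = 94.2964 μs.
End-to-end = 171.0 μs.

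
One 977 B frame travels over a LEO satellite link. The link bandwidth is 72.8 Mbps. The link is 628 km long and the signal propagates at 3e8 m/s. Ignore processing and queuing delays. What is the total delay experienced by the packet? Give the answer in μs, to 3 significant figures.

2200 μs

L = 977 × 8 = 7816 bits.
Transmission delay = L/R = 7816 / 72800000 = 107.363 μs.
Propagation delay = d/s = 628000 m / 300000000 m/s = 2093.33 μs.
Total = 2200 μs.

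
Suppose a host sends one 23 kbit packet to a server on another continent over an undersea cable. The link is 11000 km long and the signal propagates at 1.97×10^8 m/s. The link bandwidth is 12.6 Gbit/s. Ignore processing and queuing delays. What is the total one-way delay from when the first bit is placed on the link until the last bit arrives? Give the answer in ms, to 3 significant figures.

L = 23000 bits.
Transmission delay = L/R = 23000 / 12600000000 = 0.0018254 ms.
Propagation delay = d/s = 11000000 m / 197000000 m/s = 55.8376 ms.
Total = 55.8 ms.

55.8 ms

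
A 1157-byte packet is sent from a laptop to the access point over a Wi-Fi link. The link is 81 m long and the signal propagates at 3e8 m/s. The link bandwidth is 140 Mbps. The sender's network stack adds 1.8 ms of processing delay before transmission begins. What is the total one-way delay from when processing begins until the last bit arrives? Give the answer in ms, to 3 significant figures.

1.87 ms

L = 1157 × 8 = 9256 bits.
Transmission delay = L/R = 9256 / 140000000 = 0.0661143 ms.
Propagation delay = d/s = 81 m / 300000000 m/s = 0.00027 ms.
Plus processing delay 1.8 ms = 1.8 ms.
Total = 1.87 ms.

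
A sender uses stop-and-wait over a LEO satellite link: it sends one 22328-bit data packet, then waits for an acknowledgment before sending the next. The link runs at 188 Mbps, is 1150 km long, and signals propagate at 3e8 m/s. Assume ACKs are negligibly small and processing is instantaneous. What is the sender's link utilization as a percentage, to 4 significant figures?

1.525 %

t_tx = L/R = 22328/188000000 = 0.000118766 s.
t_prop = 1150000/300000000 = 0.00383333 s; RTT = 0.00766667 s.
Cycle = t_tx + RTT = 0.00778543 s.
Utilization = t_tx / cycle = 0.000118766/0.00778543 = 1.525 %.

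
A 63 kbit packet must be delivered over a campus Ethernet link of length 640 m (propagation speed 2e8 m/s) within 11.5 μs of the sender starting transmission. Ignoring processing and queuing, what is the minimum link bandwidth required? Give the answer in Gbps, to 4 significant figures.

Propagation delay = 640 / 200000000 = 3.2 μs.
Transmission budget = 11.5 − 3.2 = 8.3 μs.
R ≥ L / t_tx = 63000 bits / 8.3e-06 s = 7.590 Gbps.

7.590 Gbps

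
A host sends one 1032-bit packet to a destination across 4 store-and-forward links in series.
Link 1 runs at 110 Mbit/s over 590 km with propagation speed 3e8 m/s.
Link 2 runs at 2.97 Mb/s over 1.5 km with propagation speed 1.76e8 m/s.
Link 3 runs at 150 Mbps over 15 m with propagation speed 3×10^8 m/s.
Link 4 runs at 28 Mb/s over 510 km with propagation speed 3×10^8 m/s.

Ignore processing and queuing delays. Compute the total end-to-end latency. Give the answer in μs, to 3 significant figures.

Transmission delays (L/R per hop): 9.38182, 347.475, 6.88, 36.8571 μs; sum = 400.594 μs.
Propagation delays (d/s per hop): 1966.67, 8.52273, 0.05, 1700 μs; sum = 3675.24 μs.
End-to-end = 4080 μs.

4080 μs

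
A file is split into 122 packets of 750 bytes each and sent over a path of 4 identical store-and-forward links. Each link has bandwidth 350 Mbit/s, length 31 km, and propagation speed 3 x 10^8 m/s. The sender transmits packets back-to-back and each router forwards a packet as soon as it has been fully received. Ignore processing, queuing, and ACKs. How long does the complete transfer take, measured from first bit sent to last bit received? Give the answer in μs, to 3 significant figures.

Per-hop transmission t_tx = L/R = 6000/350000000 = 17.1429 μs.
Per-hop propagation t_prop = 31000/300000000 = 103.333 μs.
Pipeline fill: first packet needs 4·t_tx to clear all hops; remaining 121 packets each add one t_tx.
Total = (4+122-1)·t_tx + 4·t_prop = 125·17.1429 + 4·103.333 = 2560 μs.

2560 μs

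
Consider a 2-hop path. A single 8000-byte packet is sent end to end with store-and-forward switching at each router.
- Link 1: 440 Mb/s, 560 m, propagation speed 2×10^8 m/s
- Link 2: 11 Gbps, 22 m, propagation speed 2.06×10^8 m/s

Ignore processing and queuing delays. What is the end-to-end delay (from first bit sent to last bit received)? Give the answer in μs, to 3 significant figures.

L = 8000 × 8 = 64000 bits.
Transmission delays (L/R per hop): 145.455, 5.81818 μs; sum = 151.273 μs.
Propagation delays (d/s per hop): 2.8, 0.106796 μs; sum = 2.9068 μs.
End-to-end = 154 μs.

154 μs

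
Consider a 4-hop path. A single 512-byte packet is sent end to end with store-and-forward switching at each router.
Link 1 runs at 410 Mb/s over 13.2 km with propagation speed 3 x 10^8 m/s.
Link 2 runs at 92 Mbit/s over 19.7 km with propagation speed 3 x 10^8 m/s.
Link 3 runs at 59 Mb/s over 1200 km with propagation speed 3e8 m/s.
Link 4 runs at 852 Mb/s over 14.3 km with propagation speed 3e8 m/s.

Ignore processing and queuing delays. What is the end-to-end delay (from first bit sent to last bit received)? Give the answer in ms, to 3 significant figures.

4.29 ms

L = 512 × 8 = 4096 bits.
Transmission delays (L/R per hop): 0.00999024, 0.0445217, 0.0694237, 0.00480751 ms; sum = 0.128743 ms.
Propagation delays (d/s per hop): 0.044, 0.0656667, 4, 0.0476667 ms; sum = 4.15733 ms.
End-to-end = 4.29 ms.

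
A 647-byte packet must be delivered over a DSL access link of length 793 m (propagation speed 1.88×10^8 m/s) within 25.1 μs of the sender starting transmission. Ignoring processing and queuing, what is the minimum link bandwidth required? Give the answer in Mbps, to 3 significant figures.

L = 5176 bits.
Propagation delay = 793 / 188000000 = 4.21809 μs.
Transmission budget = 25.1 − 4.21809 = 20.8819 μs.
R ≥ L / t_tx = 5176 bits / 2.08819e-05 s = 248 Mbps.

248 Mbps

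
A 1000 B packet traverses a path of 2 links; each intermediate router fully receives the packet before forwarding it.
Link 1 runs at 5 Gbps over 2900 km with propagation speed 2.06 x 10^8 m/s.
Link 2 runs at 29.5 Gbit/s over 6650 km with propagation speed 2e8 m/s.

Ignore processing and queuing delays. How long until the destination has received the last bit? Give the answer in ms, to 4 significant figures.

L = 1000 × 8 = 8000 bits.
Transmission delays (L/R per hop): 0.0016, 0.000271186 ms; sum = 0.00187119 ms.
Propagation delays (d/s per hop): 14.0777, 33.25 ms; sum = 47.3277 ms.
End-to-end = 47.33 ms.

47.33 ms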